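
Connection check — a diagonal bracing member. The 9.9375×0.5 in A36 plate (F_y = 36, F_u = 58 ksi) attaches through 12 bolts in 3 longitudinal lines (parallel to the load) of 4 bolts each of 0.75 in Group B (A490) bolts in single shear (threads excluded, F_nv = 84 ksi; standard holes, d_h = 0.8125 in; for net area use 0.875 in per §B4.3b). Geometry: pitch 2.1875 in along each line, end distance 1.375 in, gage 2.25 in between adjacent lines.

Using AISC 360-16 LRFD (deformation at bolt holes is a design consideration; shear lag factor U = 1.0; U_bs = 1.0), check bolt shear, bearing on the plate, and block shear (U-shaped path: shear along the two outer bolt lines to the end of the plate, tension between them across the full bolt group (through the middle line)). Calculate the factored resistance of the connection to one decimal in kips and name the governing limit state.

Bolt shear: A_b = π(0.75)²/4 = 0.44179 in². φR_n = 0.75 × 84 × 0.44179 × 12 × 1 = 334.0 kips.
Bearing (0.5 in plate, F_u = 58 ksi): end bolts L_c = 1.375 − 0.8125/2 = 0.96875, R_n = min(1.2×0.96875×0.5×58, 2.4×0.75×0.5×58) = 33.713 kips/bolt; interior L_c = 2.1875 − 0.8125 = 1.375, R_n = 47.85 kips/bolt. φR_n = 0.75 × (3×33.713 + 9×47.85) = 398.8 kips.
Block shear: shear path 2×[1.375+3×2.1875] = 2×7.9375 in, A_gv = 7.9375, A_nv = 2×(7.9375 − 3.5×0.875)×0.5 = 4.875 in²; tension across gage: (4.5 − 2×0.875)×0.5 = 1.375 in². R_n = min(0.6×58×4.875, 0.6×36×7.9375) + 1.0×58×1.375 = min(169.65, 171.45) + 79.75 = 249.4 kips. φR_n = 0.75 × 249.4 = 187.1 kips.
Governing: min(334.0, 398.8, 187.1) = 187.1 kips → block shear.

187.1 kips (block shear governs)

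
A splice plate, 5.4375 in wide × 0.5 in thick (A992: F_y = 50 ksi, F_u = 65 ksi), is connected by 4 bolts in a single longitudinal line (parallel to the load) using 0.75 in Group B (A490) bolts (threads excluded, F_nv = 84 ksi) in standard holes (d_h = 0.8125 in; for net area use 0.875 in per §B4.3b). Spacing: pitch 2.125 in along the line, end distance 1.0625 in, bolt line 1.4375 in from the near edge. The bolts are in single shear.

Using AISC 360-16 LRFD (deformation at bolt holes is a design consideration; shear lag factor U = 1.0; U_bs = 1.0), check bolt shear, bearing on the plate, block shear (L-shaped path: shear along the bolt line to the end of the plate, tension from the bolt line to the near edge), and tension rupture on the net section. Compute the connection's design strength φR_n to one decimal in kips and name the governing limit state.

88.4 kips (block shear governs)

Bolt shear: A_b = π(0.75)²/4 = 0.44179 in². φR_n = 0.75 × 84 × 0.44179 × 4 × 1 = 111.3 kips.
Bearing (0.5 in plate, F_u = 65 ksi): end bolts L_c = 1.0625 − 0.8125/2 = 0.65625, R_n = min(1.2×0.65625×0.5×65, 2.4×0.75×0.5×65) = 25.594 kips/bolt; interior L_c = 2.125 − 0.8125 = 1.3125, R_n = 51.188 kips/bolt. φR_n = 0.75 × (1×25.594 + 3×51.188) = 134.4 kips.
Block shear: shear path 1×[1.0625+3×2.125] = 1×7.4375 in, A_gv = 3.7188, A_nv = 1×(7.4375 − 3.5×0.875)×0.5 = 2.1875 in²; tension to near edge: (1.4375 − 0.5×0.875)×0.5 = 0.5 in². R_n = min(0.6×65×2.1875, 0.6×50×3.7188) + 1.0×65×0.5 = min(85.313, 111.56) + 32.5 = 117.81 kips. φR_n = 0.75 × 117.81 = 88.4 kips.
Tension rupture (net): A_n = (5.4375 − 1×0.875)×0.5 = 2.2813 in² (U = 1.0, A_e = A_n). φR_n = 0.75 × 65 × 2.2813 = 111.2 kips.
Governing: min(111.3, 134.4, 88.4, 111.2) = 88.4 kips → block shear.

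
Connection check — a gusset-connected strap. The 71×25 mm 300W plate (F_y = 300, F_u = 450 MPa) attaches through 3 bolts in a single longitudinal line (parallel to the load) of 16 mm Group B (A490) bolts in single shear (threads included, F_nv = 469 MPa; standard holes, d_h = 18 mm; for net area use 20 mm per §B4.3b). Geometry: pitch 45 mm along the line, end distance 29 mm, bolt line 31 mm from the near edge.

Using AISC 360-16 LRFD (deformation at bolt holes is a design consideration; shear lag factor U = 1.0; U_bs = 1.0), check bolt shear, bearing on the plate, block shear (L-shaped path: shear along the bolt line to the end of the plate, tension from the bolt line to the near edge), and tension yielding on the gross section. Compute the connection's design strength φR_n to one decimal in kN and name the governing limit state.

212.2 kN (bolt shear governs)

Bolt shear: A_b = π(16)²/4 = 201.06 mm². φR_n = 0.75 × 469 × 201.06 × 3 × 1 = 212.2 kN.
Bearing (25 mm plate, F_u = 450 MPa): end bolts L_c = 29 − 18/2 = 20, R_n = min(1.2×20×25×450, 2.4×16×25×450) = 270 kN/bolt; interior L_c = 45 − 18 = 27, R_n = 364.5 kN/bolt. φR_n = 0.75 × (1×270 + 2×364.5) = 749.3 kN.
Block shear: shear path 1×[29+2×45] = 1×119 mm, A_gv = 2975, A_nv = 1×(119 − 2.5×20)×25 = 1725 mm²; tension to near edge: (31 − 0.5×20)×25 = 525 mm². R_n = min(0.6×450×1725, 0.6×300×2975) + 1.0×450×525 = min(465.75, 535.5) + 236.25 = 702 kN. φR_n = 0.75 × 702 = 526.5 kN.
Tension yield (gross): A_g = 71×25 = 1775 mm². φR_n = 0.90 × 300 × 1775 = 479.3 kN.
Governing: min(212.2, 749.3, 526.5, 479.3) = 212.2 kN → bolt shear.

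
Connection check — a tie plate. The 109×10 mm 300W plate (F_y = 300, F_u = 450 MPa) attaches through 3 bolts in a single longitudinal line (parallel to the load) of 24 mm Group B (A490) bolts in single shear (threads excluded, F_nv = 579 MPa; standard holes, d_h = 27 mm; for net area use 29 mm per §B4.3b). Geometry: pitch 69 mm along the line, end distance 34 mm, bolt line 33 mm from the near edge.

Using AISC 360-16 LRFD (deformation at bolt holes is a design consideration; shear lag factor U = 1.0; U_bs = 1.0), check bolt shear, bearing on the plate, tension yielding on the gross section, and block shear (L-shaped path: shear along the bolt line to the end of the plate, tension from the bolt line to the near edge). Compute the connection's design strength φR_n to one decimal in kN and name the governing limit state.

263.9 kN (block shear governs)

Bolt shear: A_b = π(24)²/4 = 452.39 mm². φR_n = 0.75 × 579 × 452.39 × 3 × 1 = 589.4 kN.
Bearing (10 mm plate, F_u = 450 MPa): end bolts L_c = 34 − 27/2 = 20.5, R_n = min(1.2×20.5×10×450, 2.4×24×10×450) = 110.7 kN/bolt; interior L_c = 69 − 27 = 42, R_n = 226.8 kN/bolt. φR_n = 0.75 × (1×110.7 + 2×226.8) = 423.2 kN.
Tension yield (gross): A_g = 109×10 = 1090 mm². φR_n = 0.90 × 300 × 1090 = 294.3 kN.
Block shear: shear path 1×[34+2×69] = 1×172 mm, A_gv = 1720, A_nv = 1×(172 − 2.5×29)×10 = 995 mm²; tension to near edge: (33 − 0.5×29)×10 = 185 mm². R_n = min(0.6×450×995, 0.6×300×1720) + 1.0×450×185 = min(268.65, 309.6) + 83.25 = 351.9 kN. φR_n = 0.75 × 351.9 = 263.9 kN.
Governing: min(589.4, 423.2, 294.3, 263.9) = 263.9 kN → block shear.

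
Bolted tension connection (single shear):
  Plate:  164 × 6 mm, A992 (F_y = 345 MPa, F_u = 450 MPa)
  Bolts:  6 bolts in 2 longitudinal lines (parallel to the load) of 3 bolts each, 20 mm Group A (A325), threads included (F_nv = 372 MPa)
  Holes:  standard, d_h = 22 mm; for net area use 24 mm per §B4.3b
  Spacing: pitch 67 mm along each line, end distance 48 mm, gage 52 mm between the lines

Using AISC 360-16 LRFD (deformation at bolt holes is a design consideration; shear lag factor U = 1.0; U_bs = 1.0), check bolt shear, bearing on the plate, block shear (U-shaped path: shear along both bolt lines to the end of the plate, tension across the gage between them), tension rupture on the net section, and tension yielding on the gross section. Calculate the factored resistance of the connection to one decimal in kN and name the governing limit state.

234.9 kN (net-section rupture governs)

Bolt shear: A_b = π(20)²/4 = 314.16 mm². φR_n = 0.75 × 372 × 314.16 × 6 × 1 = 525.9 kN.
Bearing (6 mm plate, F_u = 450 MPa): end bolts L_c = 48 − 22/2 = 37, R_n = min(1.2×37×6×450, 2.4×20×6×450) = 119.88 kN/bolt; interior L_c = 67 − 22 = 45, R_n = 129.6 kN/bolt. φR_n = 0.75 × (2×119.88 + 4×129.6) = 568.6 kN.
Block shear: shear path 2×[48+2×67] = 2×182 mm, A_gv = 2184, A_nv = 2×(182 − 2.5×24)×6 = 1464 mm²; tension across gage: (52 − 1×24)×6 = 168 mm². R_n = min(0.6×450×1464, 0.6×345×2184) + 1.0×450×168 = min(395.28, 452.09) + 75.6 = 470.88 kN. φR_n = 0.75 × 470.88 = 353.2 kN.
Tension rupture (net): A_n = (164 − 2×24)×6 = 696 mm² (U = 1.0, A_e = A_n). φR_n = 0.75 × 450 × 696 = 234.9 kN.
Tension yield (gross): A_g = 164×6 = 984 mm². φR_n = 0.90 × 345 × 984 = 305.5 kN.
Governing: min(525.9, 568.6, 353.2, 234.9, 305.5) = 234.9 kN → net-section rupture.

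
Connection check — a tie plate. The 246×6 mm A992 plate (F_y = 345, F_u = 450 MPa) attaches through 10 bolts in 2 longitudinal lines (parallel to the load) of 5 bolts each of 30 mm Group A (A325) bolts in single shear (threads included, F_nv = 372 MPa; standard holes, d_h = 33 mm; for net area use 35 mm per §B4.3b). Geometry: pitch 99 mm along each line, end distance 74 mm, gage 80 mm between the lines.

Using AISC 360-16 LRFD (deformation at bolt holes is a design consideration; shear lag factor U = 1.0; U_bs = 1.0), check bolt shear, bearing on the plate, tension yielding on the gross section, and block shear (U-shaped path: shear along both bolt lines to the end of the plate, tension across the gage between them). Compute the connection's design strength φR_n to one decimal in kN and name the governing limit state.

Bolt shear: A_b = π(30)²/4 = 706.86 mm². φR_n = 0.75 × 372 × 706.86 × 10 × 1 = 1972.1 kN.
Bearing (6 mm plate, F_u = 450 MPa): end bolts L_c = 74 − 33/2 = 57.5, R_n = min(1.2×57.5×6×450, 2.4×30×6×450) = 186.3 kN/bolt; interior L_c = 99 − 33 = 66, R_n = 194.4 kN/bolt. φR_n = 0.75 × (2×186.3 + 8×194.4) = 1445.9 kN.
Tension yield (gross): A_g = 246×6 = 1476 mm². φR_n = 0.90 × 345 × 1476 = 458.3 kN.
Block shear: shear path 2×[74+4×99] = 2×470 mm, A_gv = 5640, A_nv = 2×(470 − 4.5×35)×6 = 3750 mm²; tension across gage: (80 − 1×35)×6 = 270 mm². R_n = min(0.6×450×3750, 0.6×345×5640) + 1.0×450×270 = min(1012.5, 1167.5) + 121.5 = 1134 kN. φR_n = 0.75 × 1134 = 850.5 kN.
Governing: min(1972.1, 1445.9, 458.3, 850.5) = 458.3 kN → gross-section yield.

458.3 kN (gross-section yield governs)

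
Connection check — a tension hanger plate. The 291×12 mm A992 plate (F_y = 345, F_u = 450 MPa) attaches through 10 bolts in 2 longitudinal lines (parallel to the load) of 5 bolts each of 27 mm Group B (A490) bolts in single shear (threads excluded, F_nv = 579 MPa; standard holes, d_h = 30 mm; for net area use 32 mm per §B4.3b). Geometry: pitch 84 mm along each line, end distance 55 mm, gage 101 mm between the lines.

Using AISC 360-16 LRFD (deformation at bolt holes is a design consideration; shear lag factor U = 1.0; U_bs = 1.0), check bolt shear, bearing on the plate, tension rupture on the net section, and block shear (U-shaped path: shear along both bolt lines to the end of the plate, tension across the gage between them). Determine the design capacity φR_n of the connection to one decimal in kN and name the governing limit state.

Bolt shear: A_b = π(27)²/4 = 572.56 mm². φR_n = 0.75 × 579 × 572.56 × 10 × 1 = 2486.3 kN.
Bearing (12 mm plate, F_u = 450 MPa): end bolts L_c = 55 − 30/2 = 40, R_n = min(1.2×40×12×450, 2.4×27×12×450) = 259.2 kN/bolt; interior L_c = 84 − 30 = 54, R_n = 349.92 kN/bolt. φR_n = 0.75 × (2×259.2 + 8×349.92) = 2488.3 kN.
Tension rupture (net): A_n = (291 − 2×32)×12 = 2724 mm² (U = 1.0, A_e = A_n). φR_n = 0.75 × 450 × 2724 = 919.4 kN.
Block shear: shear path 2×[55+4×84] = 2×391 mm, A_gv = 9384, A_nv = 2×(391 − 4.5×32)×12 = 5928 mm²; tension across gage: (101 − 1×32)×12 = 828 mm². R_n = min(0.6×450×5928, 0.6×345×9384) + 1.0×450×828 = min(1600.6, 1942.5) + 372.6 = 1973.2 kN. φR_n = 0.75 × 1973.2 = 1479.9 kN.
Governing: min(2486.3, 2488.3, 919.4, 1479.9) = 919.4 kN → net-section rupture.

919.4 kN (net-section rupture governs)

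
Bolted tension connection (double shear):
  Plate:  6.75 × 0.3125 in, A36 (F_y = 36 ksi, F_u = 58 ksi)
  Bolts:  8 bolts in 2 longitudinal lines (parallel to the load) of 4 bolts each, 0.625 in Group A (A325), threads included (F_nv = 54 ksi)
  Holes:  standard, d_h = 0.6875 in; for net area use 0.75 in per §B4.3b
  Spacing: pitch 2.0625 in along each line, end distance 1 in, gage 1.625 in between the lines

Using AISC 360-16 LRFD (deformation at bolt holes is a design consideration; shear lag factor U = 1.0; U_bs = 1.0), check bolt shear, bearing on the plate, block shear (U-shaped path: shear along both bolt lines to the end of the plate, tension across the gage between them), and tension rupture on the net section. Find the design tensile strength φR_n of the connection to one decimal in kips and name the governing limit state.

71.4 kips (net-section rupture governs)

Bolt shear: A_b = π(0.625)²/4 = 0.3068 in². φR_n = 0.75 × 54 × 0.3068 × 8 × 2 = 198.8 kips.
Bearing (0.3125 in plate, F_u = 58 ksi): end bolts L_c = 1 − 0.6875/2 = 0.65625, R_n = min(1.2×0.65625×0.3125×58, 2.4×0.625×0.3125×58) = 14.273 kips/bolt; interior L_c = 2.0625 − 0.6875 = 1.375, R_n = 27.188 kips/bolt. φR_n = 0.75 × (2×14.273 + 6×27.188) = 143.8 kips.
Block shear: shear path 2×[1+3×2.0625] = 2×7.1875 in, A_gv = 4.4922, A_nv = 2×(7.1875 − 3.5×0.75)×0.3125 = 2.8516 in²; tension across gage: (1.625 − 1×0.75)×0.3125 = 0.27344 in². R_n = min(0.6×58×2.8516, 0.6×36×4.4922) + 1.0×58×0.27344 = min(99.236, 97.032) + 15.86 = 112.89 kips. φR_n = 0.75 × 112.89 = 84.7 kips.
Tension rupture (net): A_n = (6.75 − 2×0.75)×0.3125 = 1.6406 in² (U = 1.0, A_e = A_n). φR_n = 0.75 × 58 × 1.6406 = 71.4 kips.
Governing: min(198.8, 143.8, 84.7, 71.4) = 71.4 kips → net-section rupture.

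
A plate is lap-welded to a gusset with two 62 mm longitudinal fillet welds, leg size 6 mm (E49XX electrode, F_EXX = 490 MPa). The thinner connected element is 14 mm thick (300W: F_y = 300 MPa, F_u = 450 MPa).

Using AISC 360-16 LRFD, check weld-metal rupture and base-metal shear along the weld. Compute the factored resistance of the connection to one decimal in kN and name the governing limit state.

Weld metal: throat = 0.707×6 = 4.242 mm, L = 2×62 = 124 mm. φR_n = 0.75 × 0.6 × 490 × 4.242 × 124 = 116.0 kN.
Base metal shear (14 mm plate): yield φR_n = 1.0×0.6×300×14×124 = 312.5 kN; rupture φR_n = 0.75×0.6×450×14×124 = 351.5 kN; take 312.5 kN (yield).
Governing: min(116.0, 312.5) = 116.0 kN → weld metal.

116.0 kN (weld metal governs)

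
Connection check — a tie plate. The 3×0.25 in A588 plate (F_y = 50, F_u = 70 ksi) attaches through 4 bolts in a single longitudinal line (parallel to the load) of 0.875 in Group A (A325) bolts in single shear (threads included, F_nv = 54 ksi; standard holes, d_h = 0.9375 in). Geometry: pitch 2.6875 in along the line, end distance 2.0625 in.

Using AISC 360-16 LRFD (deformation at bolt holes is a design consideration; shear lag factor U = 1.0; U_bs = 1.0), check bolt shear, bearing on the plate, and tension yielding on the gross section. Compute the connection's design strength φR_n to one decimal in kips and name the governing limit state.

Bolt shear: A_b = π(0.875)²/4 = 0.60132 in². φR_n = 0.75 × 54 × 0.60132 × 4 × 1 = 97.4 kips.
Bearing (0.25 in plate, F_u = 70 ksi): end bolts L_c = 2.0625 − 0.9375/2 = 1.59375, R_n = min(1.2×1.59375×0.25×70, 2.4×0.875×0.25×70) = 33.469 kips/bolt; interior L_c = 2.6875 − 0.9375 = 1.75, R_n = 36.75 kips/bolt. φR_n = 0.75 × (1×33.469 + 3×36.75) = 107.8 kips.
Tension yield (gross): A_g = 3×0.25 = 0.75 in². φR_n = 0.90 × 50 × 0.75 = 33.8 kips.
Governing: min(97.4, 107.8, 33.8) = 33.8 kips → gross-section yield.

33.8 kips (gross-section yield governs)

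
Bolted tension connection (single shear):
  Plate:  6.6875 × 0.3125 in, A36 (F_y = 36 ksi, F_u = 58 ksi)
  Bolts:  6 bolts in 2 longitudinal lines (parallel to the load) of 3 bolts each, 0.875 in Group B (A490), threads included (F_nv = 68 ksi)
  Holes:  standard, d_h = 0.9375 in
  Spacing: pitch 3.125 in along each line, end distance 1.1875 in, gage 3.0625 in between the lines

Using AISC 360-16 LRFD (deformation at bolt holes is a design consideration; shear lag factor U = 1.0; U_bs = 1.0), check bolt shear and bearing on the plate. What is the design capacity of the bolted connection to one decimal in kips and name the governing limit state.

137.6 kips (bearing governs)

Bolt shear: A_b = π(0.875)²/4 = 0.60132 in². φR_n = 0.75 × 68 × 0.60132 × 6 × 1 = 184.0 kips.
Bearing (0.3125 in plate, F_u = 58 ksi): end bolts L_c = 1.1875 − 0.9375/2 = 0.71875, R_n = min(1.2×0.71875×0.3125×58, 2.4×0.875×0.3125×58) = 15.633 kips/bolt; interior L_c = 3.125 − 0.9375 = 2.1875, R_n = 38.063 kips/bolt. φR_n = 0.75 × (2×15.633 + 4×38.063) = 137.6 kips.
Governing: min(184.0, 137.6) = 137.6 kips → bearing.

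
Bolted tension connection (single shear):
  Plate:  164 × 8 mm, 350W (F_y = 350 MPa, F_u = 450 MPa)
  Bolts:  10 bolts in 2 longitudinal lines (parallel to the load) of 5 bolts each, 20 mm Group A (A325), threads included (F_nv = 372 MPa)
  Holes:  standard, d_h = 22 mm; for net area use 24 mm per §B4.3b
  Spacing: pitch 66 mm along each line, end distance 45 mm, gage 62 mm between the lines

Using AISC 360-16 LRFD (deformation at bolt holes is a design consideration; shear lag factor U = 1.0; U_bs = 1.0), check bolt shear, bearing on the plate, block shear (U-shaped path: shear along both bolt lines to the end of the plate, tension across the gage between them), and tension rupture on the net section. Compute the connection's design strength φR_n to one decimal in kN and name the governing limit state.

Bolt shear: A_b = π(20)²/4 = 314.16 mm². φR_n = 0.75 × 372 × 314.16 × 10 × 1 = 876.5 kN.
Bearing (8 mm plate, F_u = 450 MPa): end bolts L_c = 45 − 22/2 = 34, R_n = min(1.2×34×8×450, 2.4×20×8×450) = 146.88 kN/bolt; interior L_c = 66 − 22 = 44, R_n = 172.8 kN/bolt. φR_n = 0.75 × (2×146.88 + 8×172.8) = 1257.1 kN.
Block shear: shear path 2×[45+4×66] = 2×309 mm, A_gv = 4944, A_nv = 2×(309 − 4.5×24)×8 = 3216 mm²; tension across gage: (62 − 1×24)×8 = 304 mm². R_n = min(0.6×450×3216, 0.6×350×4944) + 1.0×450×304 = min(868.32, 1038.2) + 136.8 = 1005.1 kN. φR_n = 0.75 × 1005.1 = 753.8 kN.
Tension rupture (net): A_n = (164 − 2×24)×8 = 928 mm² (U = 1.0, A_e = A_n). φR_n = 0.75 × 450 × 928 = 313.2 kN.
Governing: min(876.5, 1257.1, 753.8, 313.2) = 313.2 kN → net-section rupture.

313.2 kN (net-section rupture governs)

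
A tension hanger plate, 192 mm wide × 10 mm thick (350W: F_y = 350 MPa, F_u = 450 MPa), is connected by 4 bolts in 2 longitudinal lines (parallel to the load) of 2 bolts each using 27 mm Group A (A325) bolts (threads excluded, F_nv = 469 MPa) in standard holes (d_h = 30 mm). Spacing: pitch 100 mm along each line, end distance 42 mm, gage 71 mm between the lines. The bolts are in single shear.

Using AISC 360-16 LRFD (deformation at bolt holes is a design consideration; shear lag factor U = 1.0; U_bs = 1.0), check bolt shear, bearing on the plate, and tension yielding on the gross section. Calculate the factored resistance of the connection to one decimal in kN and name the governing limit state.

604.8 kN (gross-section yield governs)

Bolt shear: A_b = π(27)²/4 = 572.56 mm². φR_n = 0.75 × 469 × 572.56 × 4 × 1 = 805.6 kN.
Bearing (10 mm plate, F_u = 450 MPa): end bolts L_c = 42 − 30/2 = 27, R_n = min(1.2×27×10×450, 2.4×27×10×450) = 145.8 kN/bolt; interior L_c = 100 − 30 = 70, R_n = 291.6 kN/bolt. φR_n = 0.75 × (2×145.8 + 2×291.6) = 656.1 kN.
Tension yield (gross): A_g = 192×10 = 1920 mm². φR_n = 0.90 × 350 × 1920 = 604.8 kN.
Governing: min(805.6, 656.1, 604.8) = 604.8 kN → gross-section yield.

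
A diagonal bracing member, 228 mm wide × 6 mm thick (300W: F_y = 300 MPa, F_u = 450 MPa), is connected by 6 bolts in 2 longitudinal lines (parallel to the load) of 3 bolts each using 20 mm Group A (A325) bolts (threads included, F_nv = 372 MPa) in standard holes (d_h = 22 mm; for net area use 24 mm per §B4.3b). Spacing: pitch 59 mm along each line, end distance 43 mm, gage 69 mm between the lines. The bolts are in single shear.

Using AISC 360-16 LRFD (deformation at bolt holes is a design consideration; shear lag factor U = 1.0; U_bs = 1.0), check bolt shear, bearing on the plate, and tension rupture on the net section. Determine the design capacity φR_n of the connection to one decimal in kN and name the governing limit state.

Bolt shear: A_b = π(20)²/4 = 314.16 mm². φR_n = 0.75 × 372 × 314.16 × 6 × 1 = 525.9 kN.
Bearing (6 mm plate, F_u = 450 MPa): end bolts L_c = 43 − 22/2 = 32, R_n = min(1.2×32×6×450, 2.4×20×6×450) = 103.68 kN/bolt; interior L_c = 59 − 22 = 37, R_n = 119.88 kN/bolt. φR_n = 0.75 × (2×103.68 + 4×119.88) = 515.2 kN.
Tension rupture (net): A_n = (228 − 2×24)×6 = 1080 mm² (U = 1.0, A_e = A_n). φR_n = 0.75 × 450 × 1080 = 364.5 kN.
Governing: min(525.9, 515.2, 364.5) = 364.5 kN → net-section rupture.

364.5 kN (net-section rupture governs)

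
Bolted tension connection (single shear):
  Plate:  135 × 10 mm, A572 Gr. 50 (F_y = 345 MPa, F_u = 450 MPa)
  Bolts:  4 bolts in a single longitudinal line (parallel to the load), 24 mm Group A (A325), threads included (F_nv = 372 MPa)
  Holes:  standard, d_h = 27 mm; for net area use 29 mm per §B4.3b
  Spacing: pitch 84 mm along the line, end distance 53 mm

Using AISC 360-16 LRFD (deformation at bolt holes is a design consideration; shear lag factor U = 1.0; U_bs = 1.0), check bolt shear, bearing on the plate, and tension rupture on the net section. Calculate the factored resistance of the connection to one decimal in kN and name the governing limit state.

Bolt shear: A_b = π(24)²/4 = 452.39 mm². φR_n = 0.75 × 372 × 452.39 × 4 × 1 = 504.9 kN.
Bearing (10 mm plate, F_u = 450 MPa): end bolts L_c = 53 − 27/2 = 39.5, R_n = min(1.2×39.5×10×450, 2.4×24×10×450) = 213.3 kN/bolt; interior L_c = 84 − 27 = 57, R_n = 259.2 kN/bolt. φR_n = 0.75 × (1×213.3 + 3×259.2) = 743.2 kN.
Tension rupture (net): A_n = (135 − 1×29)×10 = 1060 mm² (U = 1.0, A_e = A_n). φR_n = 0.75 × 450 × 1060 = 357.8 kN.
Governing: min(504.9, 743.2, 357.8) = 357.8 kN → net-section rupture.

357.8 kN (net-section rupture governs)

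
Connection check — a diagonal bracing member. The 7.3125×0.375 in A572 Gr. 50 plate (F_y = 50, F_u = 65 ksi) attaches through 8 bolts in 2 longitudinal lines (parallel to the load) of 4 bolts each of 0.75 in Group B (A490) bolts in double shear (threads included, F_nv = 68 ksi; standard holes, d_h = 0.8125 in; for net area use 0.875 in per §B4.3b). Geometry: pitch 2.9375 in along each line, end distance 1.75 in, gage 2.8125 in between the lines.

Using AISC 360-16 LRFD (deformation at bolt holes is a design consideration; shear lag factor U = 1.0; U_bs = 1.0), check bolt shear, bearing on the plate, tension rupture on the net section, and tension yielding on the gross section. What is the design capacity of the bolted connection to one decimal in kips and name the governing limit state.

Bolt shear: A_b = π(0.75)²/4 = 0.44179 in². φR_n = 0.75 × 68 × 0.44179 × 8 × 2 = 360.5 kips.
Bearing (0.375 in plate, F_u = 65 ksi): end bolts L_c = 1.75 − 0.8125/2 = 1.34375, R_n = min(1.2×1.34375×0.375×65, 2.4×0.75×0.375×65) = 39.305 kips/bolt; interior L_c = 2.9375 − 0.8125 = 2.125, R_n = 43.875 kips/bolt. φR_n = 0.75 × (2×39.305 + 6×43.875) = 256.4 kips.
Tension rupture (net): A_n = (7.3125 − 2×0.875)×0.375 = 2.0859 in² (U = 1.0, A_e = A_n). φR_n = 0.75 × 65 × 2.0859 = 101.7 kips.
Tension yield (gross): A_g = 7.3125×0.375 = 2.7422 in². φR_n = 0.90 × 50 × 2.7422 = 123.4 kips.
Governing: min(360.5, 256.4, 101.7, 123.4) = 101.7 kips → net-section rupture.

101.7 kips (net-section rupture governs)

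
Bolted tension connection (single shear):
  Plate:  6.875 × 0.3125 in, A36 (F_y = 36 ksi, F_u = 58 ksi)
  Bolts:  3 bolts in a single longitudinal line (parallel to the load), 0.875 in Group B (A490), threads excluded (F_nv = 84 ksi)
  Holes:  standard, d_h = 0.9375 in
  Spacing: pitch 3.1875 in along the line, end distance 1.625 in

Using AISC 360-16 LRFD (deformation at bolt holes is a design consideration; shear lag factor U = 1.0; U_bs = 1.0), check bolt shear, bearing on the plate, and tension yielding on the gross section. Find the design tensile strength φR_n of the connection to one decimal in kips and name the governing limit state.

69.6 kips (gross-section yield governs)

Bolt shear: A_b = π(0.875)²/4 = 0.60132 in². φR_n = 0.75 × 84 × 0.60132 × 3 × 1 = 113.6 kips.
Bearing (0.3125 in plate, F_u = 58 ksi): end bolts L_c = 1.625 − 0.9375/2 = 1.15625, R_n = min(1.2×1.15625×0.3125×58, 2.4×0.875×0.3125×58) = 25.148 kips/bolt; interior L_c = 3.1875 − 0.9375 = 2.25, R_n = 38.063 kips/bolt. φR_n = 0.75 × (1×25.148 + 2×38.063) = 76.0 kips.
Tension yield (gross): A_g = 6.875×0.3125 = 2.1484 in². φR_n = 0.90 × 36 × 2.1484 = 69.6 kips.
Governing: min(113.6, 76.0, 69.6) = 69.6 kips → gross-section yield.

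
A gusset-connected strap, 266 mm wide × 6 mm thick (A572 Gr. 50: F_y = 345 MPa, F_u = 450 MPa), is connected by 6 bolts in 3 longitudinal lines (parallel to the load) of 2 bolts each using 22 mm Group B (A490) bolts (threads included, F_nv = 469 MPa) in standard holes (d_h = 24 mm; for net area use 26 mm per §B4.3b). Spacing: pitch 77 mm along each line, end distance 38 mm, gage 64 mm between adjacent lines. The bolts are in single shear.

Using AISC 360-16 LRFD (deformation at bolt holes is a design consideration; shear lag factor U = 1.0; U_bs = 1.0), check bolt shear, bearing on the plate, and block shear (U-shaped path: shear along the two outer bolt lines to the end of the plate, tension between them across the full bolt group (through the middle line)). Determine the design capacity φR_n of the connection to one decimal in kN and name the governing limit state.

338.6 kN (block shear governs)

Bolt shear: A_b = π(22)²/4 = 380.13 mm². φR_n = 0.75 × 469 × 380.13 × 6 × 1 = 802.3 kN.
Bearing (6 mm plate, F_u = 450 MPa): end bolts L_c = 38 − 24/2 = 26, R_n = min(1.2×26×6×450, 2.4×22×6×450) = 84.24 kN/bolt; interior L_c = 77 − 24 = 53, R_n = 142.56 kN/bolt. φR_n = 0.75 × (3×84.24 + 3×142.56) = 510.3 kN.
Block shear: shear path 2×[38+1×77] = 2×115 mm, A_gv = 1380, A_nv = 2×(115 − 1.5×26)×6 = 912 mm²; tension across gage: (128 − 2×26)×6 = 456 mm². R_n = min(0.6×450×912, 0.6×345×1380) + 1.0×450×456 = min(246.24, 285.66) + 205.2 = 451.44 kN. φR_n = 0.75 × 451.44 = 338.6 kN.
Governing: min(802.3, 510.3, 338.6) = 338.6 kN → block shear.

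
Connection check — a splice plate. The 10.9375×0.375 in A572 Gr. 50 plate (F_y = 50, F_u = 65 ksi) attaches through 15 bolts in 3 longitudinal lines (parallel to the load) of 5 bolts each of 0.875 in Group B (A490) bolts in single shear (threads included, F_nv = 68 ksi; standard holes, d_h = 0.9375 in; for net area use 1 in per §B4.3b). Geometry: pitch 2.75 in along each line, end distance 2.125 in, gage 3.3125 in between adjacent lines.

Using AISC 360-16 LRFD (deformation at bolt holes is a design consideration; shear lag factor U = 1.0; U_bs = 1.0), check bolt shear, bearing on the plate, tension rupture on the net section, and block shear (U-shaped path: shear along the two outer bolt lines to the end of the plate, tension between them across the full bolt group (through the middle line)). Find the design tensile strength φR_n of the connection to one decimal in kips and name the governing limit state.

145.1 kips (net-section rupture governs)

Bolt shear: A_b = π(0.875)²/4 = 0.60132 in². φR_n = 0.75 × 68 × 0.60132 × 15 × 1 = 460.0 kips.
Bearing (0.375 in plate, F_u = 65 ksi): end bolts L_c = 2.125 − 0.9375/2 = 1.65625, R_n = min(1.2×1.65625×0.375×65, 2.4×0.875×0.375×65) = 48.445 kips/bolt; interior L_c = 2.75 − 0.9375 = 1.8125, R_n = 51.188 kips/bolt. φR_n = 0.75 × (3×48.445 + 12×51.188) = 569.7 kips.
Tension rupture (net): A_n = (10.9375 − 3×1)×0.375 = 2.9766 in² (U = 1.0, A_e = A_n). φR_n = 0.75 × 65 × 2.9766 = 145.1 kips.
Block shear: shear path 2×[2.125+4×2.75] = 2×13.125 in, A_gv = 9.8438, A_nv = 2×(13.125 − 4.5×1)×0.375 = 6.4688 in²; tension across gage: (6.625 − 2×1)×0.375 = 1.7344 in². R_n = min(0.6×65×6.4688, 0.6×50×9.8438) + 1.0×65×1.7344 = min(252.28, 295.31) + 112.74 = 365.02 kips. φR_n = 0.75 × 365.02 = 273.8 kips.
Governing: min(460.0, 569.7, 145.1, 273.8) = 145.1 kips → net-section rupture.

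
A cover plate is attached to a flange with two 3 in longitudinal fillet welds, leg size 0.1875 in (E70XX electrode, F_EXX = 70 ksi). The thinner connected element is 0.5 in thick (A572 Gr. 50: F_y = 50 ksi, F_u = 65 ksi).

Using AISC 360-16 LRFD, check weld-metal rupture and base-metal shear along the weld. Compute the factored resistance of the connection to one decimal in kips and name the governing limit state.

Weld metal: throat = 0.707×0.1875 = 0.13256 in, L = 2×3 = 6 in. φR_n = 0.75 × 0.6 × 70 × 0.13256 × 6 = 25.1 kips.
Base metal shear (0.5 in plate): yield φR_n = 1.0×0.6×50×0.5×6 = 90.0 kips; rupture φR_n = 0.75×0.6×65×0.5×6 = 87.8 kips; take 87.8 kips (rupture).
Governing: min(25.1, 87.8) = 25.1 kips → weld metal.

25.1 kips (weld metal governs)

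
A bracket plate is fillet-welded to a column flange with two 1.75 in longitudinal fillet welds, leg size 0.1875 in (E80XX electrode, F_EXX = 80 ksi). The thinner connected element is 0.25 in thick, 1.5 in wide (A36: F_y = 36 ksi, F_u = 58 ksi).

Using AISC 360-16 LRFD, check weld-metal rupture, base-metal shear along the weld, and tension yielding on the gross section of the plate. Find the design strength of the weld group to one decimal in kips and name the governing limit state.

Weld metal: throat = 0.707×0.1875 = 0.13256 in, L = 2×1.75 = 3.5 in. φR_n = 0.75 × 0.6 × 80 × 0.13256 × 3.5 = 16.7 kips.
Base metal shear (0.25 in plate): yield φR_n = 1.0×0.6×36×0.25×3.5 = 18.9 kips; rupture φR_n = 0.75×0.6×58×0.25×3.5 = 22.8 kips; take 18.9 kips (yield).
Tension yield (gross): A_g = 1.5×0.25 = 0.375 in². φR_n = 0.90 × 36 × 0.375 = 12.2 kips.
Governing: min(16.7, 18.9, 12.2) = 12.2 kips → gross-section yield.

12.2 kips (gross-section yield governs)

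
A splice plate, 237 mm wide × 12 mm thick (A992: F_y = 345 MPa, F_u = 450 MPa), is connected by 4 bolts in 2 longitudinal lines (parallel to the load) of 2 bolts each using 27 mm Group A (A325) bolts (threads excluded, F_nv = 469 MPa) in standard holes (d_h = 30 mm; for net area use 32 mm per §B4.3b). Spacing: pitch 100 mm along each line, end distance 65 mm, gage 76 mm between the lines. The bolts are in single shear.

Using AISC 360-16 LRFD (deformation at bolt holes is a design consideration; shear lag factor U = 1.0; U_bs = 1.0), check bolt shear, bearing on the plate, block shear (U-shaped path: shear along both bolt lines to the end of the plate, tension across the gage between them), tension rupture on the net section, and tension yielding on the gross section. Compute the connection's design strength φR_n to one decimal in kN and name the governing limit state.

700.7 kN (net-section rupture governs)

Bolt shear: A_b = π(27)²/4 = 572.56 mm². φR_n = 0.75 × 469 × 572.56 × 4 × 1 = 805.6 kN.
Bearing (12 mm plate, F_u = 450 MPa): end bolts L_c = 65 − 30/2 = 50, R_n = min(1.2×50×12×450, 2.4×27×12×450) = 324 kN/bolt; interior L_c = 100 − 30 = 70, R_n = 349.92 kN/bolt. φR_n = 0.75 × (2×324 + 2×349.92) = 1010.9 kN.
Block shear: shear path 2×[65+1×100] = 2×165 mm, A_gv = 3960, A_nv = 2×(165 − 1.5×32)×12 = 2808 mm²; tension across gage: (76 − 1×32)×12 = 528 mm². R_n = min(0.6×450×2808, 0.6×345×3960) + 1.0×450×528 = min(758.16, 819.72) + 237.6 = 995.76 kN. φR_n = 0.75 × 995.76 = 746.8 kN.
Tension rupture (net): A_n = (237 − 2×32)×12 = 2076 mm² (U = 1.0, A_e = A_n). φR_n = 0.75 × 450 × 2076 = 700.7 kN.
Tension yield (gross): A_g = 237×12 = 2844 mm². φR_n = 0.90 × 345 × 2844 = 883.1 kN.
Governing: min(805.6, 1010.9, 746.8, 700.7, 883.1) = 700.7 kN → net-section rupture.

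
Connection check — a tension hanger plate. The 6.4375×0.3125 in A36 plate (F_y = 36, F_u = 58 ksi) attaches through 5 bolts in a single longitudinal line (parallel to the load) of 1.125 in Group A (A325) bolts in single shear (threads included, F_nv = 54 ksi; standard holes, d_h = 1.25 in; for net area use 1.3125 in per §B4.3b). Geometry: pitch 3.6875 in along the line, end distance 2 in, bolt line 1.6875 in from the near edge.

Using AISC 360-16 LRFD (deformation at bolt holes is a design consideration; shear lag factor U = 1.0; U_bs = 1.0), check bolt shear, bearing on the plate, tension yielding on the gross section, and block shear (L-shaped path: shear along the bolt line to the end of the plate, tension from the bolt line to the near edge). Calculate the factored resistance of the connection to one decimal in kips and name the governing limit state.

Bolt shear: A_b = π(1.125)²/4 = 0.99402 in². φR_n = 0.75 × 54 × 0.99402 × 5 × 1 = 201.3 kips.
Bearing (0.3125 in plate, F_u = 58 ksi): end bolts L_c = 2 − 1.25/2 = 1.375, R_n = min(1.2×1.375×0.3125×58, 2.4×1.125×0.3125×58) = 29.906 kips/bolt; interior L_c = 3.6875 − 1.25 = 2.4375, R_n = 48.938 kips/bolt. φR_n = 0.75 × (1×29.906 + 4×48.938) = 169.2 kips.
Tension yield (gross): A_g = 6.4375×0.3125 = 2.0117 in². φR_n = 0.90 × 36 × 2.0117 = 65.2 kips.
Block shear: shear path 1×[2+4×3.6875] = 1×16.75 in, A_gv = 5.2344, A_nv = 1×(16.75 − 4.5×1.3125)×0.3125 = 3.3887 in²; tension to near edge: (1.6875 − 0.5×1.3125)×0.3125 = 0.32227 in². R_n = min(0.6×58×3.3887, 0.6×36×5.2344) + 1.0×58×0.32227 = min(117.93, 113.06) + 18.692 = 131.75 kips. φR_n = 0.75 × 131.75 = 98.8 kips.
Governing: min(201.3, 169.2, 65.2, 98.8) = 65.2 kips → gross-section yield.

65.2 kips (gross-section yield governs)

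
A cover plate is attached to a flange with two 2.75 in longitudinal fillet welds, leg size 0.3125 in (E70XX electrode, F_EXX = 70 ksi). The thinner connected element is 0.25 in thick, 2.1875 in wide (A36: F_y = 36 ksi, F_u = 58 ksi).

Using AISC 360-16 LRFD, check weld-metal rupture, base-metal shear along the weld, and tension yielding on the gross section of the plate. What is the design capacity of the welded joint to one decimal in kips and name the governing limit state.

17.7 kips (gross-section yield governs)

Weld metal: throat = 0.707×0.3125 = 0.22094 in, L = 2×2.75 = 5.5 in. φR_n = 0.75 × 0.6 × 70 × 0.22094 × 5.5 = 38.3 kips.
Base metal shear (0.25 in plate): yield φR_n = 1.0×0.6×36×0.25×5.5 = 29.7 kips; rupture φR_n = 0.75×0.6×58×0.25×5.5 = 35.9 kips; take 29.7 kips (yield).
Tension yield (gross): A_g = 2.1875×0.25 = 0.54688 in². φR_n = 0.90 × 36 × 0.54688 = 17.7 kips.
Governing: min(38.3, 29.7, 17.7) = 17.7 kips → gross-section yield.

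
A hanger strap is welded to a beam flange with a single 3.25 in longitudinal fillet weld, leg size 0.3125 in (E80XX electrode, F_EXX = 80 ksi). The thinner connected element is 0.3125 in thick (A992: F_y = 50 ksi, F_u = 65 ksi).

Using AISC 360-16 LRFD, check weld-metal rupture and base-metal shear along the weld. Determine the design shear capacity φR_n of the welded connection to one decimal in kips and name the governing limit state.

Weld metal: throat = 0.707×0.3125 = 0.22094 in, L = 3.25 in. φR_n = 0.75 × 0.6 × 80 × 0.22094 × 3.25 = 25.8 kips.
Base metal shear (0.3125 in plate): yield φR_n = 1.0×0.6×50×0.3125×3.25 = 30.5 kips; rupture φR_n = 0.75×0.6×65×0.3125×3.25 = 29.7 kips; take 29.7 kips (rupture).
Governing: min(25.8, 29.7) = 25.8 kips → weld metal.

25.8 kips (weld metal governs)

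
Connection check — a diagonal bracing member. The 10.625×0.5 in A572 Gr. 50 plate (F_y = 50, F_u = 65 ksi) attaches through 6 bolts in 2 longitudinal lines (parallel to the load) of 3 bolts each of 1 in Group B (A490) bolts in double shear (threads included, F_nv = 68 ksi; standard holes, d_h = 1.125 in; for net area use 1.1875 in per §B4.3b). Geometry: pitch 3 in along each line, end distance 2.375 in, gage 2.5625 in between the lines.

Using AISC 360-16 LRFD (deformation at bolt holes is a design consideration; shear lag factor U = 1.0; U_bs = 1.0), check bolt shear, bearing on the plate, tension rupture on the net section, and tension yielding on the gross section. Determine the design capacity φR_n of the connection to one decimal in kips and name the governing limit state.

Bolt shear: A_b = π(1)²/4 = 0.7854 in². φR_n = 0.75 × 68 × 0.7854 × 6 × 2 = 480.7 kips.
Bearing (0.5 in plate, F_u = 65 ksi): end bolts L_c = 2.375 − 1.125/2 = 1.8125, R_n = min(1.2×1.8125×0.5×65, 2.4×1×0.5×65) = 70.688 kips/bolt; interior L_c = 3 − 1.125 = 1.875, R_n = 73.125 kips/bolt. φR_n = 0.75 × (2×70.688 + 4×73.125) = 325.4 kips.
Tension rupture (net): A_n = (10.625 − 2×1.1875)×0.5 = 4.125 in² (U = 1.0, A_e = A_n). φR_n = 0.75 × 65 × 4.125 = 201.1 kips.
Tension yield (gross): A_g = 10.625×0.5 = 5.3125 in². φR_n = 0.90 × 50 × 5.3125 = 239.1 kips.
Governing: min(480.7, 325.4, 201.1, 239.1) = 201.1 kips → net-section rupture.

201.1 kips (net-section rupture governs)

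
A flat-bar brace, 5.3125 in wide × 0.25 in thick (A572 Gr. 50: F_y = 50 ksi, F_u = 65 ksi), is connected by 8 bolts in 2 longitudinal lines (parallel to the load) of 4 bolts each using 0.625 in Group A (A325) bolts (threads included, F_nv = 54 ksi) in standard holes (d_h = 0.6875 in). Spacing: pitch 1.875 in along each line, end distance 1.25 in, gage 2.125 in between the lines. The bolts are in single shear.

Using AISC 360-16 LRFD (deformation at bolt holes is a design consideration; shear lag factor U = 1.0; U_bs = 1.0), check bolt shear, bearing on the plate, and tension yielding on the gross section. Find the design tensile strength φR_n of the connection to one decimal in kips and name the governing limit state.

Bolt shear: A_b = π(0.625)²/4 = 0.3068 in². φR_n = 0.75 × 54 × 0.3068 × 8 × 1 = 99.4 kips.
Bearing (0.25 in plate, F_u = 65 ksi): end bolts L_c = 1.25 − 0.6875/2 = 0.90625, R_n = min(1.2×0.90625×0.25×65, 2.4×0.625×0.25×65) = 17.672 kips/bolt; interior L_c = 1.875 − 0.6875 = 1.1875, R_n = 23.156 kips/bolt. φR_n = 0.75 × (2×17.672 + 6×23.156) = 130.7 kips.
Tension yield (gross): A_g = 5.3125×0.25 = 1.3281 in². φR_n = 0.90 × 50 × 1.3281 = 59.8 kips.
Governing: min(99.4, 130.7, 59.8) = 59.8 kips → gross-section yield.

59.8 kips (gross-section yield governs)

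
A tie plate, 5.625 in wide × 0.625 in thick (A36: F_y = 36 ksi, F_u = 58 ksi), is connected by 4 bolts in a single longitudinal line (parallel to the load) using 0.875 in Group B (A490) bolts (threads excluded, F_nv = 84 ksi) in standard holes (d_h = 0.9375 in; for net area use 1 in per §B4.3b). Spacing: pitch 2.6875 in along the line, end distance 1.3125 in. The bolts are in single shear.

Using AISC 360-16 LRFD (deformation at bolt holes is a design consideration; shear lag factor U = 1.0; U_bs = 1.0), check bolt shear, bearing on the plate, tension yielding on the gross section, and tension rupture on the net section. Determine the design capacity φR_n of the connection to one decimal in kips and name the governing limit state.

113.9 kips (gross-section yield governs)

Bolt shear: A_b = π(0.875)²/4 = 0.60132 in². φR_n = 0.75 × 84 × 0.60132 × 4 × 1 = 151.5 kips.
Bearing (0.625 in plate, F_u = 58 ksi): end bolts L_c = 1.3125 − 0.9375/2 = 0.84375, R_n = min(1.2×0.84375×0.625×58, 2.4×0.875×0.625×58) = 36.703 kips/bolt; interior L_c = 2.6875 − 0.9375 = 1.75, R_n = 76.125 kips/bolt. φR_n = 0.75 × (1×36.703 + 3×76.125) = 198.8 kips.
Tension yield (gross): A_g = 5.625×0.625 = 3.5156 in². φR_n = 0.90 × 36 × 3.5156 = 113.9 kips.
Tension rupture (net): A_n = (5.625 − 1×1)×0.625 = 2.8906 in² (U = 1.0, A_e = A_n). φR_n = 0.75 × 58 × 2.8906 = 125.7 kips.
Governing: min(151.5, 198.8, 113.9, 125.7) = 113.9 kips → gross-section yield.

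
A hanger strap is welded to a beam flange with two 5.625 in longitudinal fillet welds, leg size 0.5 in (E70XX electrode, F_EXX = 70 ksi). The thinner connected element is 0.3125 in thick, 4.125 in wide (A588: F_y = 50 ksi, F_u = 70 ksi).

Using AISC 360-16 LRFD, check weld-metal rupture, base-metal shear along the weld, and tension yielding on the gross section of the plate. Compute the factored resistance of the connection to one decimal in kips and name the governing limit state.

58.0 kips (gross-section yield governs)

Weld metal: throat = 0.707×0.5 = 0.3535 in, L = 2×5.625 = 11.25 in. φR_n = 0.75 × 0.6 × 70 × 0.3535 × 11.25 = 125.3 kips.
Base metal shear (0.3125 in plate): yield φR_n = 1.0×0.6×50×0.3125×11.25 = 105.5 kips; rupture φR_n = 0.75×0.6×70×0.3125×11.25 = 110.7 kips; take 105.5 kips (yield).
Tension yield (gross): A_g = 4.125×0.3125 = 1.2891 in². φR_n = 0.90 × 50 × 1.2891 = 58.0 kips.
Governing: min(125.3, 105.5, 58.0) = 58.0 kips → gross-section yield.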